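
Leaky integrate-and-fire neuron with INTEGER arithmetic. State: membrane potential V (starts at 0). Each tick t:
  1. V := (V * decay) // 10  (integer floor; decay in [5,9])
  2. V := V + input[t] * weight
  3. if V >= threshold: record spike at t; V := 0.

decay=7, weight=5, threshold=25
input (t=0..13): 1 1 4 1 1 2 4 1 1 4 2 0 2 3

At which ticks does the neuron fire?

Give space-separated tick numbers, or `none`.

t=0: input=1 -> V=5
t=1: input=1 -> V=8
t=2: input=4 -> V=0 FIRE
t=3: input=1 -> V=5
t=4: input=1 -> V=8
t=5: input=2 -> V=15
t=6: input=4 -> V=0 FIRE
t=7: input=1 -> V=5
t=8: input=1 -> V=8
t=9: input=4 -> V=0 FIRE
t=10: input=2 -> V=10
t=11: input=0 -> V=7
t=12: input=2 -> V=14
t=13: input=3 -> V=24

Answer: 2 6 9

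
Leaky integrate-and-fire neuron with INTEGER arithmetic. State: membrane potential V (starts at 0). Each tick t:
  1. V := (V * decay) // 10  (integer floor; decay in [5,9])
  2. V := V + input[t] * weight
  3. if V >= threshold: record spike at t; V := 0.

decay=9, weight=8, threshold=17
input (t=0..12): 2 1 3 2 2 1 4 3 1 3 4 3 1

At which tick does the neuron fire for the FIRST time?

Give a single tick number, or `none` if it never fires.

Answer: 1

Derivation:
t=0: input=2 -> V=16
t=1: input=1 -> V=0 FIRE
t=2: input=3 -> V=0 FIRE
t=3: input=2 -> V=16
t=4: input=2 -> V=0 FIRE
t=5: input=1 -> V=8
t=6: input=4 -> V=0 FIRE
t=7: input=3 -> V=0 FIRE
t=8: input=1 -> V=8
t=9: input=3 -> V=0 FIRE
t=10: input=4 -> V=0 FIRE
t=11: input=3 -> V=0 FIRE
t=12: input=1 -> V=8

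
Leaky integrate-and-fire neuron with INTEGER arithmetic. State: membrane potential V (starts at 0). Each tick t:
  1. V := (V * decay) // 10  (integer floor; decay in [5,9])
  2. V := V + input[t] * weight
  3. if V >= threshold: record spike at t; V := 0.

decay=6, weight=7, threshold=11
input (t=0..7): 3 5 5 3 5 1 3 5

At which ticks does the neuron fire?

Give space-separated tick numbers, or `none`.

Answer: 0 1 2 3 4 6 7

Derivation:
t=0: input=3 -> V=0 FIRE
t=1: input=5 -> V=0 FIRE
t=2: input=5 -> V=0 FIRE
t=3: input=3 -> V=0 FIRE
t=4: input=5 -> V=0 FIRE
t=5: input=1 -> V=7
t=6: input=3 -> V=0 FIRE
t=7: input=5 -> V=0 FIRE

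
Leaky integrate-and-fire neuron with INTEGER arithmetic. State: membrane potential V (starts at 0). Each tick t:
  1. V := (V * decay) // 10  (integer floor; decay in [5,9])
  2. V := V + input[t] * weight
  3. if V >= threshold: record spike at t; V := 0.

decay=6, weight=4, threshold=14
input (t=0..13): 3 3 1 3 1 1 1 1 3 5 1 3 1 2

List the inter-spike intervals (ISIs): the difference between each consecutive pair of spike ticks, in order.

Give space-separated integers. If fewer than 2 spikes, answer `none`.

t=0: input=3 -> V=12
t=1: input=3 -> V=0 FIRE
t=2: input=1 -> V=4
t=3: input=3 -> V=0 FIRE
t=4: input=1 -> V=4
t=5: input=1 -> V=6
t=6: input=1 -> V=7
t=7: input=1 -> V=8
t=8: input=3 -> V=0 FIRE
t=9: input=5 -> V=0 FIRE
t=10: input=1 -> V=4
t=11: input=3 -> V=0 FIRE
t=12: input=1 -> V=4
t=13: input=2 -> V=10

Answer: 2 5 1 2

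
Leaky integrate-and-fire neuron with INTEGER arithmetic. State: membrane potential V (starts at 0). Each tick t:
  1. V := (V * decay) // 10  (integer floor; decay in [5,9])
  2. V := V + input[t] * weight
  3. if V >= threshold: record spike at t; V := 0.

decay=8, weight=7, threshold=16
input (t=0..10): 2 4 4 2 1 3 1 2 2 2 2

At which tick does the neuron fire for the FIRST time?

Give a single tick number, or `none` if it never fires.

t=0: input=2 -> V=14
t=1: input=4 -> V=0 FIRE
t=2: input=4 -> V=0 FIRE
t=3: input=2 -> V=14
t=4: input=1 -> V=0 FIRE
t=5: input=3 -> V=0 FIRE
t=6: input=1 -> V=7
t=7: input=2 -> V=0 FIRE
t=8: input=2 -> V=14
t=9: input=2 -> V=0 FIRE
t=10: input=2 -> V=14

Answer: 1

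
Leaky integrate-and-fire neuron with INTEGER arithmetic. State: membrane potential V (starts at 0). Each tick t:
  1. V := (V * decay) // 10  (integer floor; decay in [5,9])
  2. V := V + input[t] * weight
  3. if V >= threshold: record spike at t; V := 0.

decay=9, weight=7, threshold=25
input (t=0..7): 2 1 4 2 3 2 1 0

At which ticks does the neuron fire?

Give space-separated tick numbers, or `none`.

Answer: 2 4

Derivation:
t=0: input=2 -> V=14
t=1: input=1 -> V=19
t=2: input=4 -> V=0 FIRE
t=3: input=2 -> V=14
t=4: input=3 -> V=0 FIRE
t=5: input=2 -> V=14
t=6: input=1 -> V=19
t=7: input=0 -> V=17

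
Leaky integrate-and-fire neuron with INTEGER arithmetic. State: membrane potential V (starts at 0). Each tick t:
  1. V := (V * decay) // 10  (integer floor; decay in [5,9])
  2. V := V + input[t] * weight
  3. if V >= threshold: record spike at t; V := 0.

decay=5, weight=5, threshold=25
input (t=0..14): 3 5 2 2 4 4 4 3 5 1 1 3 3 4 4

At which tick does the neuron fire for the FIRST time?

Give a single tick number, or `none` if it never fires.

t=0: input=3 -> V=15
t=1: input=5 -> V=0 FIRE
t=2: input=2 -> V=10
t=3: input=2 -> V=15
t=4: input=4 -> V=0 FIRE
t=5: input=4 -> V=20
t=6: input=4 -> V=0 FIRE
t=7: input=3 -> V=15
t=8: input=5 -> V=0 FIRE
t=9: input=1 -> V=5
t=10: input=1 -> V=7
t=11: input=3 -> V=18
t=12: input=3 -> V=24
t=13: input=4 -> V=0 FIRE
t=14: input=4 -> V=20

Answer: 1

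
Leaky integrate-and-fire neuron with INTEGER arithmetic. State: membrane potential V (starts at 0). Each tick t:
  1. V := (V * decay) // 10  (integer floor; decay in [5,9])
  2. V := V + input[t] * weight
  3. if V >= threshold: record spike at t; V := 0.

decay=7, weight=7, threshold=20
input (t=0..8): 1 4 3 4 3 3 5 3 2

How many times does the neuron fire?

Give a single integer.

Answer: 7

Derivation:
t=0: input=1 -> V=7
t=1: input=4 -> V=0 FIRE
t=2: input=3 -> V=0 FIRE
t=3: input=4 -> V=0 FIRE
t=4: input=3 -> V=0 FIRE
t=5: input=3 -> V=0 FIRE
t=6: input=5 -> V=0 FIRE
t=7: input=3 -> V=0 FIRE
t=8: input=2 -> V=14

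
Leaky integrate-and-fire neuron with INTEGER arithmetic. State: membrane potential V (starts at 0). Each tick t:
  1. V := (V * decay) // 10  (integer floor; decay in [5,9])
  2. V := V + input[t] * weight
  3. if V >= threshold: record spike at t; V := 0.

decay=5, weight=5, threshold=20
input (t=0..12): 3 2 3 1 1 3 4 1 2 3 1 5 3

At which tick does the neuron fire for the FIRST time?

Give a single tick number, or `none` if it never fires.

Answer: 2

Derivation:
t=0: input=3 -> V=15
t=1: input=2 -> V=17
t=2: input=3 -> V=0 FIRE
t=3: input=1 -> V=5
t=4: input=1 -> V=7
t=5: input=3 -> V=18
t=6: input=4 -> V=0 FIRE
t=7: input=1 -> V=5
t=8: input=2 -> V=12
t=9: input=3 -> V=0 FIRE
t=10: input=1 -> V=5
t=11: input=5 -> V=0 FIRE
t=12: input=3 -> V=15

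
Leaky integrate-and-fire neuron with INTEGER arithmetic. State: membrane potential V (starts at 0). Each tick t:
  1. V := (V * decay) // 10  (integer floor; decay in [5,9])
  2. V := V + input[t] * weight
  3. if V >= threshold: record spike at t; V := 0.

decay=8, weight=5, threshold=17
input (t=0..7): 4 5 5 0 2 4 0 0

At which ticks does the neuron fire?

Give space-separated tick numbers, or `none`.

Answer: 0 1 2 5

Derivation:
t=0: input=4 -> V=0 FIRE
t=1: input=5 -> V=0 FIRE
t=2: input=5 -> V=0 FIRE
t=3: input=0 -> V=0
t=4: input=2 -> V=10
t=5: input=4 -> V=0 FIRE
t=6: input=0 -> V=0
t=7: input=0 -> V=0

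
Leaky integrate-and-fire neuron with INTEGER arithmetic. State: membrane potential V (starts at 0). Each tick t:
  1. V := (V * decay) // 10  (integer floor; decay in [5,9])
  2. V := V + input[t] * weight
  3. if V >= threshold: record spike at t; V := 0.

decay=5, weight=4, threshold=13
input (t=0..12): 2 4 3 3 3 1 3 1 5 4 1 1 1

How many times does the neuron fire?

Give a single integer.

Answer: 5

Derivation:
t=0: input=2 -> V=8
t=1: input=4 -> V=0 FIRE
t=2: input=3 -> V=12
t=3: input=3 -> V=0 FIRE
t=4: input=3 -> V=12
t=5: input=1 -> V=10
t=6: input=3 -> V=0 FIRE
t=7: input=1 -> V=4
t=8: input=5 -> V=0 FIRE
t=9: input=4 -> V=0 FIRE
t=10: input=1 -> V=4
t=11: input=1 -> V=6
t=12: input=1 -> V=7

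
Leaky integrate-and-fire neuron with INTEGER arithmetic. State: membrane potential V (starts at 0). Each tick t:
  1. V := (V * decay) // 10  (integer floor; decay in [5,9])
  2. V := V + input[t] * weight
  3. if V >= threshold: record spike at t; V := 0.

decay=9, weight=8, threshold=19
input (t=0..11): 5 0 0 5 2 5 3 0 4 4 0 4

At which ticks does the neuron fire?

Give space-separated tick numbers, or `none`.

t=0: input=5 -> V=0 FIRE
t=1: input=0 -> V=0
t=2: input=0 -> V=0
t=3: input=5 -> V=0 FIRE
t=4: input=2 -> V=16
t=5: input=5 -> V=0 FIRE
t=6: input=3 -> V=0 FIRE
t=7: input=0 -> V=0
t=8: input=4 -> V=0 FIRE
t=9: input=4 -> V=0 FIRE
t=10: input=0 -> V=0
t=11: input=4 -> V=0 FIRE

Answer: 0 3 5 6 8 9 11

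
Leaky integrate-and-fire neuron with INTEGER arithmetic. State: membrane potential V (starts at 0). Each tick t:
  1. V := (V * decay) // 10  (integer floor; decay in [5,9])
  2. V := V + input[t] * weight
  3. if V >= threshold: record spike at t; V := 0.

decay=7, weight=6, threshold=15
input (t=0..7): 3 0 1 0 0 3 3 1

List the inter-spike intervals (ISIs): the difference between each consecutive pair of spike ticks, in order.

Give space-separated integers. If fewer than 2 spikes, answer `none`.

t=0: input=3 -> V=0 FIRE
t=1: input=0 -> V=0
t=2: input=1 -> V=6
t=3: input=0 -> V=4
t=4: input=0 -> V=2
t=5: input=3 -> V=0 FIRE
t=6: input=3 -> V=0 FIRE
t=7: input=1 -> V=6

Answer: 5 1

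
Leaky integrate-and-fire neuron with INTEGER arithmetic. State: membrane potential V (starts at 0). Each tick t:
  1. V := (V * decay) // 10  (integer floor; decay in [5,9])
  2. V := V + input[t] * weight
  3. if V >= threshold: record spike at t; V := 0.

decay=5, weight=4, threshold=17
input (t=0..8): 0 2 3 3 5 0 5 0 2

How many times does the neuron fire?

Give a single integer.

Answer: 3

Derivation:
t=0: input=0 -> V=0
t=1: input=2 -> V=8
t=2: input=3 -> V=16
t=3: input=3 -> V=0 FIRE
t=4: input=5 -> V=0 FIRE
t=5: input=0 -> V=0
t=6: input=5 -> V=0 FIRE
t=7: input=0 -> V=0
t=8: input=2 -> V=8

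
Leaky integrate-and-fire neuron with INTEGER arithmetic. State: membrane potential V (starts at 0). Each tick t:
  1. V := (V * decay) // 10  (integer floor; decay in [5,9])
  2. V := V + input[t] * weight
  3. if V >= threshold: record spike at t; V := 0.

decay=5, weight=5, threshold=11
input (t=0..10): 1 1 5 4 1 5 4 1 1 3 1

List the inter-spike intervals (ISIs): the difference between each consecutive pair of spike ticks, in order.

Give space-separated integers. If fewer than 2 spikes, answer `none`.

Answer: 1 2 1 3

Derivation:
t=0: input=1 -> V=5
t=1: input=1 -> V=7
t=2: input=5 -> V=0 FIRE
t=3: input=4 -> V=0 FIRE
t=4: input=1 -> V=5
t=5: input=5 -> V=0 FIRE
t=6: input=4 -> V=0 FIRE
t=7: input=1 -> V=5
t=8: input=1 -> V=7
t=9: input=3 -> V=0 FIRE
t=10: input=1 -> V=5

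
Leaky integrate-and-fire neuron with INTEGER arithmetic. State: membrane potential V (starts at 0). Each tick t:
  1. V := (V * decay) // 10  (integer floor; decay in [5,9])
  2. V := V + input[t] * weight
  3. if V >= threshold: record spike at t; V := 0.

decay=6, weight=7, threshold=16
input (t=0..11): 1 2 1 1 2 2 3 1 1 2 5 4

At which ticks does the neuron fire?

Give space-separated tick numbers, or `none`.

Answer: 1 4 6 9 10 11

Derivation:
t=0: input=1 -> V=7
t=1: input=2 -> V=0 FIRE
t=2: input=1 -> V=7
t=3: input=1 -> V=11
t=4: input=2 -> V=0 FIRE
t=5: input=2 -> V=14
t=6: input=3 -> V=0 FIRE
t=7: input=1 -> V=7
t=8: input=1 -> V=11
t=9: input=2 -> V=0 FIRE
t=10: input=5 -> V=0 FIRE
t=11: input=4 -> V=0 FIRE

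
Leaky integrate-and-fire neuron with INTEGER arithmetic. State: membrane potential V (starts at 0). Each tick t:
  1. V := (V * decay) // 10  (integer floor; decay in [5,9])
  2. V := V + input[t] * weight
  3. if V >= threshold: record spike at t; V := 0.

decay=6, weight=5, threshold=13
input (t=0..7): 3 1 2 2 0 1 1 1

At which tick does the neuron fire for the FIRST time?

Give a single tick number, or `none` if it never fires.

t=0: input=3 -> V=0 FIRE
t=1: input=1 -> V=5
t=2: input=2 -> V=0 FIRE
t=3: input=2 -> V=10
t=4: input=0 -> V=6
t=5: input=1 -> V=8
t=6: input=1 -> V=9
t=7: input=1 -> V=10

Answer: 0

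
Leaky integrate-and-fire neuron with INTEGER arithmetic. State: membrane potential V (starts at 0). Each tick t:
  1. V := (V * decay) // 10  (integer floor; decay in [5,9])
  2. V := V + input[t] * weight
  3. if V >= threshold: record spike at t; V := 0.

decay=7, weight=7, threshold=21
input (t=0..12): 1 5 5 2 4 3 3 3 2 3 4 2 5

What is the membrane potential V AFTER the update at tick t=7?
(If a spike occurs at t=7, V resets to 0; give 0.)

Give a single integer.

t=0: input=1 -> V=7
t=1: input=5 -> V=0 FIRE
t=2: input=5 -> V=0 FIRE
t=3: input=2 -> V=14
t=4: input=4 -> V=0 FIRE
t=5: input=3 -> V=0 FIRE
t=6: input=3 -> V=0 FIRE
t=7: input=3 -> V=0 FIRE
t=8: input=2 -> V=14
t=9: input=3 -> V=0 FIRE
t=10: input=4 -> V=0 FIRE
t=11: input=2 -> V=14
t=12: input=5 -> V=0 FIRE

Answer: 0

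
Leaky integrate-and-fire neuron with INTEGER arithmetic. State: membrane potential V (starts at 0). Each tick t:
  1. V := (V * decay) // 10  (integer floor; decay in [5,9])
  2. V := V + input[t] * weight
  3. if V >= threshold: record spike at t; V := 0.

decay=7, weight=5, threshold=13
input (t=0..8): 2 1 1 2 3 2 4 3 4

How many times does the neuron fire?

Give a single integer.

Answer: 5

Derivation:
t=0: input=2 -> V=10
t=1: input=1 -> V=12
t=2: input=1 -> V=0 FIRE
t=3: input=2 -> V=10
t=4: input=3 -> V=0 FIRE
t=5: input=2 -> V=10
t=6: input=4 -> V=0 FIRE
t=7: input=3 -> V=0 FIRE
t=8: input=4 -> V=0 FIRE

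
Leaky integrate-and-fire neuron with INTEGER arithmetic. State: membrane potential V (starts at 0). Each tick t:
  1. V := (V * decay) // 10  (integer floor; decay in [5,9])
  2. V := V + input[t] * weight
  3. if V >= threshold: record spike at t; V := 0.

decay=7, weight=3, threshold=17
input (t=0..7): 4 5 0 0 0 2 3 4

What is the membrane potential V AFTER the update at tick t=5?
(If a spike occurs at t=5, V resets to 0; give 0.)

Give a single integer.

t=0: input=4 -> V=12
t=1: input=5 -> V=0 FIRE
t=2: input=0 -> V=0
t=3: input=0 -> V=0
t=4: input=0 -> V=0
t=5: input=2 -> V=6
t=6: input=3 -> V=13
t=7: input=4 -> V=0 FIRE

Answer: 6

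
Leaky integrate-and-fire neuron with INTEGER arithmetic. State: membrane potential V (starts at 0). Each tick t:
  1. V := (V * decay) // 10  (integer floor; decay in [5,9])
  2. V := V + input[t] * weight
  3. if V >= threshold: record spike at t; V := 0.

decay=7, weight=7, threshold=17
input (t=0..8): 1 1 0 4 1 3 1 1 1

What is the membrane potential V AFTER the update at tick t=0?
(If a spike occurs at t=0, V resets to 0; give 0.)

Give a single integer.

Answer: 7

Derivation:
t=0: input=1 -> V=7
t=1: input=1 -> V=11
t=2: input=0 -> V=7
t=3: input=4 -> V=0 FIRE
t=4: input=1 -> V=7
t=5: input=3 -> V=0 FIRE
t=6: input=1 -> V=7
t=7: input=1 -> V=11
t=8: input=1 -> V=14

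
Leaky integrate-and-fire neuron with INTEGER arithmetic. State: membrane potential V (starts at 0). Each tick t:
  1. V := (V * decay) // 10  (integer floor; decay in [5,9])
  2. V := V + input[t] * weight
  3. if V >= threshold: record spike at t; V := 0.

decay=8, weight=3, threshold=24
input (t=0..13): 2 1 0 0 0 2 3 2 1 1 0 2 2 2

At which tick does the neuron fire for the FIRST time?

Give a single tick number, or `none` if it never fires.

t=0: input=2 -> V=6
t=1: input=1 -> V=7
t=2: input=0 -> V=5
t=3: input=0 -> V=4
t=4: input=0 -> V=3
t=5: input=2 -> V=8
t=6: input=3 -> V=15
t=7: input=2 -> V=18
t=8: input=1 -> V=17
t=9: input=1 -> V=16
t=10: input=0 -> V=12
t=11: input=2 -> V=15
t=12: input=2 -> V=18
t=13: input=2 -> V=20

Answer: none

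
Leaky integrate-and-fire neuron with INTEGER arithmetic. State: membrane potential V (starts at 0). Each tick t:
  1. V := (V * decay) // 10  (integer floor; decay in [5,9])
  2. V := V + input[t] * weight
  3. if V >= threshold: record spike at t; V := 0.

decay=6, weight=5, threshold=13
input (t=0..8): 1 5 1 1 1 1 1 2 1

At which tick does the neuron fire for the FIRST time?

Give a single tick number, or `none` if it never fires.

t=0: input=1 -> V=5
t=1: input=5 -> V=0 FIRE
t=2: input=1 -> V=5
t=3: input=1 -> V=8
t=4: input=1 -> V=9
t=5: input=1 -> V=10
t=6: input=1 -> V=11
t=7: input=2 -> V=0 FIRE
t=8: input=1 -> V=5

Answer: 1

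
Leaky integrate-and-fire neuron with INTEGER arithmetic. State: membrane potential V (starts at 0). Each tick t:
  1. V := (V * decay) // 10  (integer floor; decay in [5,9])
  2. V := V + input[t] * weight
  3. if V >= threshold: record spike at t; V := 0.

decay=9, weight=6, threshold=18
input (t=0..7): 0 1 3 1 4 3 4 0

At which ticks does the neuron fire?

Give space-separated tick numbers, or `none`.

Answer: 2 4 5 6

Derivation:
t=0: input=0 -> V=0
t=1: input=1 -> V=6
t=2: input=3 -> V=0 FIRE
t=3: input=1 -> V=6
t=4: input=4 -> V=0 FIRE
t=5: input=3 -> V=0 FIRE
t=6: input=4 -> V=0 FIRE
t=7: input=0 -> V=0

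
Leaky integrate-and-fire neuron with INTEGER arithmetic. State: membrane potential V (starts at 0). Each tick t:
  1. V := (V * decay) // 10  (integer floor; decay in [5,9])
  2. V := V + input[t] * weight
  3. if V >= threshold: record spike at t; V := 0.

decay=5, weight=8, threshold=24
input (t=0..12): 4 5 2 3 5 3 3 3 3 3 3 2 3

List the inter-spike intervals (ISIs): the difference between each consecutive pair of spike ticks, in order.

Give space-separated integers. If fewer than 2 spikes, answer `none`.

Answer: 1 2 1 1 1 1 1 1 1 2

Derivation:
t=0: input=4 -> V=0 FIRE
t=1: input=5 -> V=0 FIRE
t=2: input=2 -> V=16
t=3: input=3 -> V=0 FIRE
t=4: input=5 -> V=0 FIRE
t=5: input=3 -> V=0 FIRE
t=6: input=3 -> V=0 FIRE
t=7: input=3 -> V=0 FIRE
t=8: input=3 -> V=0 FIRE
t=9: input=3 -> V=0 FIRE
t=10: input=3 -> V=0 FIRE
t=11: input=2 -> V=16
t=12: input=3 -> V=0 FIRE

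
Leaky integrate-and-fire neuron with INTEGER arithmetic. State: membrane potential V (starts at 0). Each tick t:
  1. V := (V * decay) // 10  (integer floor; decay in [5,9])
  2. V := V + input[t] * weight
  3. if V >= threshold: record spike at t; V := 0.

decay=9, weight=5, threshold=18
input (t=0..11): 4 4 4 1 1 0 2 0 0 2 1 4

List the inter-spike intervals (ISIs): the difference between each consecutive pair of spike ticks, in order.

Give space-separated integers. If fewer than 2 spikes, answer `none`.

Answer: 1 1 7 2

Derivation:
t=0: input=4 -> V=0 FIRE
t=1: input=4 -> V=0 FIRE
t=2: input=4 -> V=0 FIRE
t=3: input=1 -> V=5
t=4: input=1 -> V=9
t=5: input=0 -> V=8
t=6: input=2 -> V=17
t=7: input=0 -> V=15
t=8: input=0 -> V=13
t=9: input=2 -> V=0 FIRE
t=10: input=1 -> V=5
t=11: input=4 -> V=0 FIRE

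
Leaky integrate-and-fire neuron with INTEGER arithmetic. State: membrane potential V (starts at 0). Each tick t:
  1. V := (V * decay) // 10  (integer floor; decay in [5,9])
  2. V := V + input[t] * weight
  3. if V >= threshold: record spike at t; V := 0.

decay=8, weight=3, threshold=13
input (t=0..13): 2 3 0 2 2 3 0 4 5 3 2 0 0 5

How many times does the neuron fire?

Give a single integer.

t=0: input=2 -> V=6
t=1: input=3 -> V=0 FIRE
t=2: input=0 -> V=0
t=3: input=2 -> V=6
t=4: input=2 -> V=10
t=5: input=3 -> V=0 FIRE
t=6: input=0 -> V=0
t=7: input=4 -> V=12
t=8: input=5 -> V=0 FIRE
t=9: input=3 -> V=9
t=10: input=2 -> V=0 FIRE
t=11: input=0 -> V=0
t=12: input=0 -> V=0
t=13: input=5 -> V=0 FIRE

Answer: 5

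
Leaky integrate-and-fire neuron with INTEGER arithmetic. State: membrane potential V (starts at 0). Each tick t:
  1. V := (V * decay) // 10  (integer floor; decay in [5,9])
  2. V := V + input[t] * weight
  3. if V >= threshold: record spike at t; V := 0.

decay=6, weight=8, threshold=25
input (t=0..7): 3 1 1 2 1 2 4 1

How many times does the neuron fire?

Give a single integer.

Answer: 2

Derivation:
t=0: input=3 -> V=24
t=1: input=1 -> V=22
t=2: input=1 -> V=21
t=3: input=2 -> V=0 FIRE
t=4: input=1 -> V=8
t=5: input=2 -> V=20
t=6: input=4 -> V=0 FIRE
t=7: input=1 -> V=8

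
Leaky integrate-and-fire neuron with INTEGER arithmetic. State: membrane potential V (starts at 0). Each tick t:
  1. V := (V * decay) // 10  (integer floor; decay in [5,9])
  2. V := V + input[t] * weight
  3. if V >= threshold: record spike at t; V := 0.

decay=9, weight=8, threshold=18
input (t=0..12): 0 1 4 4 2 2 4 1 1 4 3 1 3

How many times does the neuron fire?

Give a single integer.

t=0: input=0 -> V=0
t=1: input=1 -> V=8
t=2: input=4 -> V=0 FIRE
t=3: input=4 -> V=0 FIRE
t=4: input=2 -> V=16
t=5: input=2 -> V=0 FIRE
t=6: input=4 -> V=0 FIRE
t=7: input=1 -> V=8
t=8: input=1 -> V=15
t=9: input=4 -> V=0 FIRE
t=10: input=3 -> V=0 FIRE
t=11: input=1 -> V=8
t=12: input=3 -> V=0 FIRE

Answer: 7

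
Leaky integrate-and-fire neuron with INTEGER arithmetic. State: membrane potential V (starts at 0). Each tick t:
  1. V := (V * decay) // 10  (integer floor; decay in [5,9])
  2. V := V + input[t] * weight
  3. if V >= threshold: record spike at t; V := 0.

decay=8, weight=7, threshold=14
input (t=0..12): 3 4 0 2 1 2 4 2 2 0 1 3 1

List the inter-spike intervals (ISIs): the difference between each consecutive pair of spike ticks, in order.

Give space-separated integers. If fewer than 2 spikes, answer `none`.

t=0: input=3 -> V=0 FIRE
t=1: input=4 -> V=0 FIRE
t=2: input=0 -> V=0
t=3: input=2 -> V=0 FIRE
t=4: input=1 -> V=7
t=5: input=2 -> V=0 FIRE
t=6: input=4 -> V=0 FIRE
t=7: input=2 -> V=0 FIRE
t=8: input=2 -> V=0 FIRE
t=9: input=0 -> V=0
t=10: input=1 -> V=7
t=11: input=3 -> V=0 FIRE
t=12: input=1 -> V=7

Answer: 1 2 2 1 1 1 3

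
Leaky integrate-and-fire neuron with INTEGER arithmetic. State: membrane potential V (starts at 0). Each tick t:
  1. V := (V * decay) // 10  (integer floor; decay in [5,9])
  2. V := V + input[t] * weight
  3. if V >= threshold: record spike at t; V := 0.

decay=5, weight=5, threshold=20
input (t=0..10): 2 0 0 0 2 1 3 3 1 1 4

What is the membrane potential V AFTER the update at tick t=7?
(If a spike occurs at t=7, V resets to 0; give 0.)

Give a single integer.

Answer: 15

Derivation:
t=0: input=2 -> V=10
t=1: input=0 -> V=5
t=2: input=0 -> V=2
t=3: input=0 -> V=1
t=4: input=2 -> V=10
t=5: input=1 -> V=10
t=6: input=3 -> V=0 FIRE
t=7: input=3 -> V=15
t=8: input=1 -> V=12
t=9: input=1 -> V=11
t=10: input=4 -> V=0 FIRE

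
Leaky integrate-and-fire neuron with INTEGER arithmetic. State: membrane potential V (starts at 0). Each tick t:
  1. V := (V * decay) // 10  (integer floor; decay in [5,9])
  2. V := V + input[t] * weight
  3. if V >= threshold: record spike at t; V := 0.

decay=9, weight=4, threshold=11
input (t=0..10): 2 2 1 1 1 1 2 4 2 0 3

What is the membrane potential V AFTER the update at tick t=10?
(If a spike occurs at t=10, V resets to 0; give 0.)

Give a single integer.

t=0: input=2 -> V=8
t=1: input=2 -> V=0 FIRE
t=2: input=1 -> V=4
t=3: input=1 -> V=7
t=4: input=1 -> V=10
t=5: input=1 -> V=0 FIRE
t=6: input=2 -> V=8
t=7: input=4 -> V=0 FIRE
t=8: input=2 -> V=8
t=9: input=0 -> V=7
t=10: input=3 -> V=0 FIRE

Answer: 0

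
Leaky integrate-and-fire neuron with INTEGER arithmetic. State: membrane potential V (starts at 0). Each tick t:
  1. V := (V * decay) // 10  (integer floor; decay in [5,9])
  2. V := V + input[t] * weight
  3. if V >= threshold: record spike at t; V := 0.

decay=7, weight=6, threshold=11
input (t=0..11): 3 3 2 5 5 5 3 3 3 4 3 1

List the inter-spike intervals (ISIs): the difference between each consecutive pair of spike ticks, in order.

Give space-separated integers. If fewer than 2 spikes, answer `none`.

t=0: input=3 -> V=0 FIRE
t=1: input=3 -> V=0 FIRE
t=2: input=2 -> V=0 FIRE
t=3: input=5 -> V=0 FIRE
t=4: input=5 -> V=0 FIRE
t=5: input=5 -> V=0 FIRE
t=6: input=3 -> V=0 FIRE
t=7: input=3 -> V=0 FIRE
t=8: input=3 -> V=0 FIRE
t=9: input=4 -> V=0 FIRE
t=10: input=3 -> V=0 FIRE
t=11: input=1 -> V=6

Answer: 1 1 1 1 1 1 1 1 1 1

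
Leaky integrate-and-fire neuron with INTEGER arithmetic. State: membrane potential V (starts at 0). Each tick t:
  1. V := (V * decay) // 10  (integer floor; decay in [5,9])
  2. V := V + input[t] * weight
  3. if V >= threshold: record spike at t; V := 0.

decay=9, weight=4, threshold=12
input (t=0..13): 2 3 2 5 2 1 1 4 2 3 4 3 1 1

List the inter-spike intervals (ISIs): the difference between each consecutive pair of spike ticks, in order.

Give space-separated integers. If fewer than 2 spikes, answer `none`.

t=0: input=2 -> V=8
t=1: input=3 -> V=0 FIRE
t=2: input=2 -> V=8
t=3: input=5 -> V=0 FIRE
t=4: input=2 -> V=8
t=5: input=1 -> V=11
t=6: input=1 -> V=0 FIRE
t=7: input=4 -> V=0 FIRE
t=8: input=2 -> V=8
t=9: input=3 -> V=0 FIRE
t=10: input=4 -> V=0 FIRE
t=11: input=3 -> V=0 FIRE
t=12: input=1 -> V=4
t=13: input=1 -> V=7

Answer: 2 3 1 2 1 1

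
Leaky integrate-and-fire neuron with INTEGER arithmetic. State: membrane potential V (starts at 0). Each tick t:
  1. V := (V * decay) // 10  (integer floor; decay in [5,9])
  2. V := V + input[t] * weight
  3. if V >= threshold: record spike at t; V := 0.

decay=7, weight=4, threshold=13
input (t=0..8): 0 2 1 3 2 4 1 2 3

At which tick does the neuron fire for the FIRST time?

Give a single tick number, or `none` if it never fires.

Answer: 3

Derivation:
t=0: input=0 -> V=0
t=1: input=2 -> V=8
t=2: input=1 -> V=9
t=3: input=3 -> V=0 FIRE
t=4: input=2 -> V=8
t=5: input=4 -> V=0 FIRE
t=6: input=1 -> V=4
t=7: input=2 -> V=10
t=8: input=3 -> V=0 FIRE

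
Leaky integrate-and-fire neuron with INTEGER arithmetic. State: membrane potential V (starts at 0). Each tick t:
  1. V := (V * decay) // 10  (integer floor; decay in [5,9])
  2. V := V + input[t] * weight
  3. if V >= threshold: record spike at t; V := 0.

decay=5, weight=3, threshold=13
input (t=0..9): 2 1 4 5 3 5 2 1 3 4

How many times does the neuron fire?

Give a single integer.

t=0: input=2 -> V=6
t=1: input=1 -> V=6
t=2: input=4 -> V=0 FIRE
t=3: input=5 -> V=0 FIRE
t=4: input=3 -> V=9
t=5: input=5 -> V=0 FIRE
t=6: input=2 -> V=6
t=7: input=1 -> V=6
t=8: input=3 -> V=12
t=9: input=4 -> V=0 FIRE

Answer: 4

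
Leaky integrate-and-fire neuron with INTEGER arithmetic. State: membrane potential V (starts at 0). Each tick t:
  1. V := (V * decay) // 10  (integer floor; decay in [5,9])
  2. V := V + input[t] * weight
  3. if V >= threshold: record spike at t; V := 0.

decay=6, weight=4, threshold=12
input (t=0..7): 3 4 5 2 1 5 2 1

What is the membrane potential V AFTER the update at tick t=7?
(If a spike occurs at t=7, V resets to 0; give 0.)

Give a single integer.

Answer: 8

Derivation:
t=0: input=3 -> V=0 FIRE
t=1: input=4 -> V=0 FIRE
t=2: input=5 -> V=0 FIRE
t=3: input=2 -> V=8
t=4: input=1 -> V=8
t=5: input=5 -> V=0 FIRE
t=6: input=2 -> V=8
t=7: input=1 -> V=8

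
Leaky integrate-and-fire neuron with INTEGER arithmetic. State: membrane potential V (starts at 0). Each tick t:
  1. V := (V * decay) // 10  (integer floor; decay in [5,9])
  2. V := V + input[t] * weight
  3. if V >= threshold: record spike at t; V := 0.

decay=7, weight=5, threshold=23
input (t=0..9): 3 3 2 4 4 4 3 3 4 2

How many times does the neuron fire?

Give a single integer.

t=0: input=3 -> V=15
t=1: input=3 -> V=0 FIRE
t=2: input=2 -> V=10
t=3: input=4 -> V=0 FIRE
t=4: input=4 -> V=20
t=5: input=4 -> V=0 FIRE
t=6: input=3 -> V=15
t=7: input=3 -> V=0 FIRE
t=8: input=4 -> V=20
t=9: input=2 -> V=0 FIRE

Answer: 5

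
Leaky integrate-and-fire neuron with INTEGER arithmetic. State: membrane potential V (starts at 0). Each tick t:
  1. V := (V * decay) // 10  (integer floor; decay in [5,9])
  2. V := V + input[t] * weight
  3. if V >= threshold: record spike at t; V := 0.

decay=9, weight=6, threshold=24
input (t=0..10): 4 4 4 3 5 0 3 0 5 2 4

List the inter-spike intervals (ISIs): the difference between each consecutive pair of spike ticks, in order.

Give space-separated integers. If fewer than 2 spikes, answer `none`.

Answer: 1 1 2 4 2

Derivation:
t=0: input=4 -> V=0 FIRE
t=1: input=4 -> V=0 FIRE
t=2: input=4 -> V=0 FIRE
t=3: input=3 -> V=18
t=4: input=5 -> V=0 FIRE
t=5: input=0 -> V=0
t=6: input=3 -> V=18
t=7: input=0 -> V=16
t=8: input=5 -> V=0 FIRE
t=9: input=2 -> V=12
t=10: input=4 -> V=0 FIRE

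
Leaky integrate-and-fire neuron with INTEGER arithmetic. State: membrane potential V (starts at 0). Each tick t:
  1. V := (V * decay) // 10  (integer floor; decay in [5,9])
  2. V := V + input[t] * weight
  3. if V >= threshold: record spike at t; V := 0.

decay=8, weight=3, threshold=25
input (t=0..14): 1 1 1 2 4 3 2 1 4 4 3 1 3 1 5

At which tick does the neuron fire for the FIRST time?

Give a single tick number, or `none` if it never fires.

Answer: 5

Derivation:
t=0: input=1 -> V=3
t=1: input=1 -> V=5
t=2: input=1 -> V=7
t=3: input=2 -> V=11
t=4: input=4 -> V=20
t=5: input=3 -> V=0 FIRE
t=6: input=2 -> V=6
t=7: input=1 -> V=7
t=8: input=4 -> V=17
t=9: input=4 -> V=0 FIRE
t=10: input=3 -> V=9
t=11: input=1 -> V=10
t=12: input=3 -> V=17
t=13: input=1 -> V=16
t=14: input=5 -> V=0 FIRE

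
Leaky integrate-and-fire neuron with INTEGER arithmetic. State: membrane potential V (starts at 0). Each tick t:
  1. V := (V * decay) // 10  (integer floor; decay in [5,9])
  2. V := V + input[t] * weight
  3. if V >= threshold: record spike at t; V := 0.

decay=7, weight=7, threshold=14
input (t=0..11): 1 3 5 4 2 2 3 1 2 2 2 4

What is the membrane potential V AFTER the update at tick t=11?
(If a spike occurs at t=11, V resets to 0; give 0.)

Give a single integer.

Answer: 0

Derivation:
t=0: input=1 -> V=7
t=1: input=3 -> V=0 FIRE
t=2: input=5 -> V=0 FIRE
t=3: input=4 -> V=0 FIRE
t=4: input=2 -> V=0 FIRE
t=5: input=2 -> V=0 FIRE
t=6: input=3 -> V=0 FIRE
t=7: input=1 -> V=7
t=8: input=2 -> V=0 FIRE
t=9: input=2 -> V=0 FIRE
t=10: input=2 -> V=0 FIRE
t=11: input=4 -> V=0 FIRE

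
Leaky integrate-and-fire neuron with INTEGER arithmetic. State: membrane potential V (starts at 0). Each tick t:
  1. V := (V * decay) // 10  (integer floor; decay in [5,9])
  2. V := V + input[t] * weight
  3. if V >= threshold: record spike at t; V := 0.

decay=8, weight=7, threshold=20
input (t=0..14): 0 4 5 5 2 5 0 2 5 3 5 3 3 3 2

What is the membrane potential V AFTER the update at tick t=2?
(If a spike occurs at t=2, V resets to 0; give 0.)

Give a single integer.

Answer: 0

Derivation:
t=0: input=0 -> V=0
t=1: input=4 -> V=0 FIRE
t=2: input=5 -> V=0 FIRE
t=3: input=5 -> V=0 FIRE
t=4: input=2 -> V=14
t=5: input=5 -> V=0 FIRE
t=6: input=0 -> V=0
t=7: input=2 -> V=14
t=8: input=5 -> V=0 FIRE
t=9: input=3 -> V=0 FIRE
t=10: input=5 -> V=0 FIRE
t=11: input=3 -> V=0 FIRE
t=12: input=3 -> V=0 FIRE
t=13: input=3 -> V=0 FIRE
t=14: input=2 -> V=14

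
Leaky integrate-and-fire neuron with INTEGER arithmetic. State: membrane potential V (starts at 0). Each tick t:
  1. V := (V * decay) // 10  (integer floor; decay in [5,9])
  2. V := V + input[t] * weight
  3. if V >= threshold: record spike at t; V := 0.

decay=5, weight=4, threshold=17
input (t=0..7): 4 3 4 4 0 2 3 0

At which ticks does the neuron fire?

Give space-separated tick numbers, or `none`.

t=0: input=4 -> V=16
t=1: input=3 -> V=0 FIRE
t=2: input=4 -> V=16
t=3: input=4 -> V=0 FIRE
t=4: input=0 -> V=0
t=5: input=2 -> V=8
t=6: input=3 -> V=16
t=7: input=0 -> V=8

Answer: 1 3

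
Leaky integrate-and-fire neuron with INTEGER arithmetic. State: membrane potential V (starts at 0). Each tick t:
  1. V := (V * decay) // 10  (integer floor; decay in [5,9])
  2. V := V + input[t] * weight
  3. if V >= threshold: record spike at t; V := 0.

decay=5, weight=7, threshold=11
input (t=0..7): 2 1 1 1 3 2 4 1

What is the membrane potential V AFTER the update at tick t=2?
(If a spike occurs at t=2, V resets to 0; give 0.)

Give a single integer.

t=0: input=2 -> V=0 FIRE
t=1: input=1 -> V=7
t=2: input=1 -> V=10
t=3: input=1 -> V=0 FIRE
t=4: input=3 -> V=0 FIRE
t=5: input=2 -> V=0 FIRE
t=6: input=4 -> V=0 FIRE
t=7: input=1 -> V=7

Answer: 10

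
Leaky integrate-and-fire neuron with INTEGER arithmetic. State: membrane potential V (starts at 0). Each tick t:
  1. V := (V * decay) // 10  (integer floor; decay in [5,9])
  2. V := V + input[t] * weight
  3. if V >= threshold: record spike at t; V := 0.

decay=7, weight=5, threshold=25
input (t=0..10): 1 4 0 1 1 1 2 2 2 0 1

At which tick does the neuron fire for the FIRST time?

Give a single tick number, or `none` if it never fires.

t=0: input=1 -> V=5
t=1: input=4 -> V=23
t=2: input=0 -> V=16
t=3: input=1 -> V=16
t=4: input=1 -> V=16
t=5: input=1 -> V=16
t=6: input=2 -> V=21
t=7: input=2 -> V=24
t=8: input=2 -> V=0 FIRE
t=9: input=0 -> V=0
t=10: input=1 -> V=5

Answer: 8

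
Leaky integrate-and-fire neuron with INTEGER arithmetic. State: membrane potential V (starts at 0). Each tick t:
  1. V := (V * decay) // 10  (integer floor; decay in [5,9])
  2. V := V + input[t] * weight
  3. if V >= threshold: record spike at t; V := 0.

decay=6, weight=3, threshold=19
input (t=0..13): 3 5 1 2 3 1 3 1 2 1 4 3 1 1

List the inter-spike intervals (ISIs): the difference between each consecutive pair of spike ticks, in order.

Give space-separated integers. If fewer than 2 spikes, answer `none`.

Answer: 10

Derivation:
t=0: input=3 -> V=9
t=1: input=5 -> V=0 FIRE
t=2: input=1 -> V=3
t=3: input=2 -> V=7
t=4: input=3 -> V=13
t=5: input=1 -> V=10
t=6: input=3 -> V=15
t=7: input=1 -> V=12
t=8: input=2 -> V=13
t=9: input=1 -> V=10
t=10: input=4 -> V=18
t=11: input=3 -> V=0 FIRE
t=12: input=1 -> V=3
t=13: input=1 -> V=4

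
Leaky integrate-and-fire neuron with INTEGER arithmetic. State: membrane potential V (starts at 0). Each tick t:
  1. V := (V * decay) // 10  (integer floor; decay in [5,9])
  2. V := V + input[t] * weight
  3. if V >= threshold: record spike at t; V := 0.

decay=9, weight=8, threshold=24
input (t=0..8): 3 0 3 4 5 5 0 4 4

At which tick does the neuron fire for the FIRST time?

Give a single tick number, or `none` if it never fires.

Answer: 0

Derivation:
t=0: input=3 -> V=0 FIRE
t=1: input=0 -> V=0
t=2: input=3 -> V=0 FIRE
t=3: input=4 -> V=0 FIRE
t=4: input=5 -> V=0 FIRE
t=5: input=5 -> V=0 FIRE
t=6: input=0 -> V=0
t=7: input=4 -> V=0 FIRE
t=8: input=4 -> V=0 FIRE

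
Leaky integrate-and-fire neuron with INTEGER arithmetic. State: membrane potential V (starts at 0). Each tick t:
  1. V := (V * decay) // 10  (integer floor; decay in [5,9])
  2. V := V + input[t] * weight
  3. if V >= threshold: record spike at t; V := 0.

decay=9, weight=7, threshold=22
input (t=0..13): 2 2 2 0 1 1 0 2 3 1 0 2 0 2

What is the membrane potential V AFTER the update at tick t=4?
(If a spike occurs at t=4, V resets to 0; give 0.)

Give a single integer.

Answer: 17

Derivation:
t=0: input=2 -> V=14
t=1: input=2 -> V=0 FIRE
t=2: input=2 -> V=14
t=3: input=0 -> V=12
t=4: input=1 -> V=17
t=5: input=1 -> V=0 FIRE
t=6: input=0 -> V=0
t=7: input=2 -> V=14
t=8: input=3 -> V=0 FIRE
t=9: input=1 -> V=7
t=10: input=0 -> V=6
t=11: input=2 -> V=19
t=12: input=0 -> V=17
t=13: input=2 -> V=0 FIRE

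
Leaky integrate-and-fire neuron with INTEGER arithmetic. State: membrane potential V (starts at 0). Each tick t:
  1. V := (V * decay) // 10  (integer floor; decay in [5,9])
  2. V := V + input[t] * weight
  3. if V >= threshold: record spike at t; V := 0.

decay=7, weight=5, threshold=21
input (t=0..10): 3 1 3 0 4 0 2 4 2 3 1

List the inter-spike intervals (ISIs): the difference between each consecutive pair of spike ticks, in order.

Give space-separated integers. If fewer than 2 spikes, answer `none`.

t=0: input=3 -> V=15
t=1: input=1 -> V=15
t=2: input=3 -> V=0 FIRE
t=3: input=0 -> V=0
t=4: input=4 -> V=20
t=5: input=0 -> V=14
t=6: input=2 -> V=19
t=7: input=4 -> V=0 FIRE
t=8: input=2 -> V=10
t=9: input=3 -> V=0 FIRE
t=10: input=1 -> V=5

Answer: 5 2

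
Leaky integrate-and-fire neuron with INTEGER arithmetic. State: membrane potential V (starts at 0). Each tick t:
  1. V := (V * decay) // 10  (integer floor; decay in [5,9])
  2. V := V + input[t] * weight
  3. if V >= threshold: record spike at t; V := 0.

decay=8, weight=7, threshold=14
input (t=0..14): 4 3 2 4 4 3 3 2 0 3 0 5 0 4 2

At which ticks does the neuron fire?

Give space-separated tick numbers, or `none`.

t=0: input=4 -> V=0 FIRE
t=1: input=3 -> V=0 FIRE
t=2: input=2 -> V=0 FIRE
t=3: input=4 -> V=0 FIRE
t=4: input=4 -> V=0 FIRE
t=5: input=3 -> V=0 FIRE
t=6: input=3 -> V=0 FIRE
t=7: input=2 -> V=0 FIRE
t=8: input=0 -> V=0
t=9: input=3 -> V=0 FIRE
t=10: input=0 -> V=0
t=11: input=5 -> V=0 FIRE
t=12: input=0 -> V=0
t=13: input=4 -> V=0 FIRE
t=14: input=2 -> V=0 FIRE

Answer: 0 1 2 3 4 5 6 7 9 11 13 14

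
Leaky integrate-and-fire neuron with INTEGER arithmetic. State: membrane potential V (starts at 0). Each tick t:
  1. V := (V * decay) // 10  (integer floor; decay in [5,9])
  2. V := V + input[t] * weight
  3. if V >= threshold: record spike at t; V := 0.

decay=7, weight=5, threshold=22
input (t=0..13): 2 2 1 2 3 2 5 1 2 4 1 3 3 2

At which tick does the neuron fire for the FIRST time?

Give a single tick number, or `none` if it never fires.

t=0: input=2 -> V=10
t=1: input=2 -> V=17
t=2: input=1 -> V=16
t=3: input=2 -> V=21
t=4: input=3 -> V=0 FIRE
t=5: input=2 -> V=10
t=6: input=5 -> V=0 FIRE
t=7: input=1 -> V=5
t=8: input=2 -> V=13
t=9: input=4 -> V=0 FIRE
t=10: input=1 -> V=5
t=11: input=3 -> V=18
t=12: input=3 -> V=0 FIRE
t=13: input=2 -> V=10

Answer: 4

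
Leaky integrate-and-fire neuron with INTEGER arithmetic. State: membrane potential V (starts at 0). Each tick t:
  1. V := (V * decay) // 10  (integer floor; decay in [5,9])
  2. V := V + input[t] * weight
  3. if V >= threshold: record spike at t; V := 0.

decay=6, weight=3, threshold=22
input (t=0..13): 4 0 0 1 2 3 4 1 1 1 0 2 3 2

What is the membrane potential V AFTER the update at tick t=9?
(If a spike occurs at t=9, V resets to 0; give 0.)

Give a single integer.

Answer: 10

Derivation:
t=0: input=4 -> V=12
t=1: input=0 -> V=7
t=2: input=0 -> V=4
t=3: input=1 -> V=5
t=4: input=2 -> V=9
t=5: input=3 -> V=14
t=6: input=4 -> V=20
t=7: input=1 -> V=15
t=8: input=1 -> V=12
t=9: input=1 -> V=10
t=10: input=0 -> V=6
t=11: input=2 -> V=9
t=12: input=3 -> V=14
t=13: input=2 -> V=14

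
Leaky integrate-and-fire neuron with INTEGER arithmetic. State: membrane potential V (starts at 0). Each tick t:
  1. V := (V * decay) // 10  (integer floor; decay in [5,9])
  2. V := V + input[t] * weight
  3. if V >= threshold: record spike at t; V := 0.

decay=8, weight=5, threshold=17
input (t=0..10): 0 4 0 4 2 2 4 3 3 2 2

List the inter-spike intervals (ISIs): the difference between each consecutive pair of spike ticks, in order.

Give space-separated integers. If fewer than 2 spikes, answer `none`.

Answer: 2 2 1 2 2

Derivation:
t=0: input=0 -> V=0
t=1: input=4 -> V=0 FIRE
t=2: input=0 -> V=0
t=3: input=4 -> V=0 FIRE
t=4: input=2 -> V=10
t=5: input=2 -> V=0 FIRE
t=6: input=4 -> V=0 FIRE
t=7: input=3 -> V=15
t=8: input=3 -> V=0 FIRE
t=9: input=2 -> V=10
t=10: input=2 -> V=0 FIRE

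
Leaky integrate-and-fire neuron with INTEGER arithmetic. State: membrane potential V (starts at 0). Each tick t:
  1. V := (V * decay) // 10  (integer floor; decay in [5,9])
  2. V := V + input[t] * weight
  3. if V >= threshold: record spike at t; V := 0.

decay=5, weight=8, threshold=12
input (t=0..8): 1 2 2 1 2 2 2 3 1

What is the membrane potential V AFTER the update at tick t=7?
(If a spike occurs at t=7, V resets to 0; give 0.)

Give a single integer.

t=0: input=1 -> V=8
t=1: input=2 -> V=0 FIRE
t=2: input=2 -> V=0 FIRE
t=3: input=1 -> V=8
t=4: input=2 -> V=0 FIRE
t=5: input=2 -> V=0 FIRE
t=6: input=2 -> V=0 FIRE
t=7: input=3 -> V=0 FIRE
t=8: input=1 -> V=8

Answer: 0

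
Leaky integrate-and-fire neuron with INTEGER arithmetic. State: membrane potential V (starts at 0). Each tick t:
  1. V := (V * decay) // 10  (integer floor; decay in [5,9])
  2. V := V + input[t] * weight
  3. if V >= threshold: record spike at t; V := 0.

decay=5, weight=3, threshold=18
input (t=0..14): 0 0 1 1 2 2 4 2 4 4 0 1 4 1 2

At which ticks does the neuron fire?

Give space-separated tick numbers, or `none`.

t=0: input=0 -> V=0
t=1: input=0 -> V=0
t=2: input=1 -> V=3
t=3: input=1 -> V=4
t=4: input=2 -> V=8
t=5: input=2 -> V=10
t=6: input=4 -> V=17
t=7: input=2 -> V=14
t=8: input=4 -> V=0 FIRE
t=9: input=4 -> V=12
t=10: input=0 -> V=6
t=11: input=1 -> V=6
t=12: input=4 -> V=15
t=13: input=1 -> V=10
t=14: input=2 -> V=11

Answer: 8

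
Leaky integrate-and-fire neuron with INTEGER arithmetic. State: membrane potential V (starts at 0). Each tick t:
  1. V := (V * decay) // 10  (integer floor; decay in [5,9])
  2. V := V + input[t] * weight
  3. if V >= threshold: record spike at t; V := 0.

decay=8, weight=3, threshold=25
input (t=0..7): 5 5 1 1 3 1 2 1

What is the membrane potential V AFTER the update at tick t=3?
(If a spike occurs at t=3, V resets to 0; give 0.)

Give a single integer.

t=0: input=5 -> V=15
t=1: input=5 -> V=0 FIRE
t=2: input=1 -> V=3
t=3: input=1 -> V=5
t=4: input=3 -> V=13
t=5: input=1 -> V=13
t=6: input=2 -> V=16
t=7: input=1 -> V=15

Answer: 5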